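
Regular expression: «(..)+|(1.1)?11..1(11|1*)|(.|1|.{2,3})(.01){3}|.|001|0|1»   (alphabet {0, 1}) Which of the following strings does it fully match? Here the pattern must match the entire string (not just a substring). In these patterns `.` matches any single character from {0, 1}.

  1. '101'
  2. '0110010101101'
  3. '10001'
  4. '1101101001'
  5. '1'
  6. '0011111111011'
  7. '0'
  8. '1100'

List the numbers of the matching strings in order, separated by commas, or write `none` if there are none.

1 → no match
2 → no match
3 → no match
4 → match
5 → match
6 → no match
7 → match
8 → match

4, 5, 7, 8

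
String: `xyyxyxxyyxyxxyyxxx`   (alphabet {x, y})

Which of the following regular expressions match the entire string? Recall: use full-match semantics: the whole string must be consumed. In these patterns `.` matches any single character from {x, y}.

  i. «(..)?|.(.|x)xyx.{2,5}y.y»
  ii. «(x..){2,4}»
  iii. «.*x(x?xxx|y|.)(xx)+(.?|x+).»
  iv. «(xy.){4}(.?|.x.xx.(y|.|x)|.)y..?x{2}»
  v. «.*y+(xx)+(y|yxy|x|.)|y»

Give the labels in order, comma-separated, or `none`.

iv, v

i → no match
ii → no match
iii → no match
iv → match
v → match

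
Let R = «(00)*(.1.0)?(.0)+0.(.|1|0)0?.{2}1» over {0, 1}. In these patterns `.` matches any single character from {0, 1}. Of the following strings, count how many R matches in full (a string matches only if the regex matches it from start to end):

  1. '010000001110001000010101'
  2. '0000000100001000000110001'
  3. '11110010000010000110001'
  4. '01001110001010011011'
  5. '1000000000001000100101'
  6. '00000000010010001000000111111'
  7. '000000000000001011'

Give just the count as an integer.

2

1 → no match
2 → match
3 → no match
4 → no match
5 → no match
6 → no match
7 → match
Total matched: 2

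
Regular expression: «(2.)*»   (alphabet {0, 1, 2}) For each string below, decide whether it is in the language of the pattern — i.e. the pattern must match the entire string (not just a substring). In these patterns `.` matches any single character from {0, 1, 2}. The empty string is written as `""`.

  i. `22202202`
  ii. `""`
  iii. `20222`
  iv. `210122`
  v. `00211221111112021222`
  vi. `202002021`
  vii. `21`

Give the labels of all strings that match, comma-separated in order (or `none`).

i → no match
ii → match
iii → no match
iv → no match
v → no match
vi → no match
vii → match

ii, vii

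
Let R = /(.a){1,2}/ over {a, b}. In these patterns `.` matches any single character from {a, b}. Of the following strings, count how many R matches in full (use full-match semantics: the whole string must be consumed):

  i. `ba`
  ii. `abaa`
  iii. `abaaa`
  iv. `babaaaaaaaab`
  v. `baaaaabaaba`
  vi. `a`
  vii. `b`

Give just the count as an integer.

i → match
ii → no match
iii → no match
iv → no match — must end with `a`
v → no match
vi → no match
vii → no match — must end with `a`
Total matched: 1

1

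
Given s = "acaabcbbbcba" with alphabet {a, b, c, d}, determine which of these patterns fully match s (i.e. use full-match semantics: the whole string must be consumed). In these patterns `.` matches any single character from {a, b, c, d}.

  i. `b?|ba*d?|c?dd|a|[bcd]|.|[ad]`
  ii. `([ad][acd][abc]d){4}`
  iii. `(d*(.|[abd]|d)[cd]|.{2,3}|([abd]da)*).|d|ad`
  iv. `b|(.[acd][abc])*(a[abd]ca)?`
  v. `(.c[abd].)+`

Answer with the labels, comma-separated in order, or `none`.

i → no match
ii → no match — must end with "d"
iii → no match
iv → no match
v → match

v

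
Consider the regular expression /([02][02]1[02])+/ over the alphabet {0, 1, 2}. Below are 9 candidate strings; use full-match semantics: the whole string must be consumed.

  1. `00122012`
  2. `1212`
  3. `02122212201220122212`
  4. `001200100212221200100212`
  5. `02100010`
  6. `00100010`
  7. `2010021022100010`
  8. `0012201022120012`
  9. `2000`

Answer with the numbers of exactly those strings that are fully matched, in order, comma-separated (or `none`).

1 → match
2 → no match
3 → match
4 → match
5 → match
6 → match
7 → match
8 → match
9 → no match

1, 3, 4, 5, 6, 7, 8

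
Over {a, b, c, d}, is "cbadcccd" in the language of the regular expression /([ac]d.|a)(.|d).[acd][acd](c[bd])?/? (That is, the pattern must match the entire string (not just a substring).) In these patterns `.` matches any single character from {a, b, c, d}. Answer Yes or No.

No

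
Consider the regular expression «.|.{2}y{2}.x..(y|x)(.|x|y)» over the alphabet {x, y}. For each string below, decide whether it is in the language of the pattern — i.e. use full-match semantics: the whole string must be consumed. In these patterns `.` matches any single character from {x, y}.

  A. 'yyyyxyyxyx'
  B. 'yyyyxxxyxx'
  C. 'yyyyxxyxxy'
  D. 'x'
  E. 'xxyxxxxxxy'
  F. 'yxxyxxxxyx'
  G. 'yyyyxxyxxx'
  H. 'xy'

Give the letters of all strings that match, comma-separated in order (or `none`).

A → no match
B → match
C → match
D → match
E → no match
F → no match
G → match
H → no match

B, C, D, G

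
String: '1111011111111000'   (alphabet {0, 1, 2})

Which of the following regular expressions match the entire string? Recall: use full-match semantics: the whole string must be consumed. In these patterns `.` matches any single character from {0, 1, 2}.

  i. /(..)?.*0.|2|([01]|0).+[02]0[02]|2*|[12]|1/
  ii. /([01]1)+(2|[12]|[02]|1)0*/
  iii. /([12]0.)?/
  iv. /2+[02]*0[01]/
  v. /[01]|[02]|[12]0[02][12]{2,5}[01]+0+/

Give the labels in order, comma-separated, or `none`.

i, ii

i → match
ii → match
iii → no match
iv → no match — must start with '2'
v → no match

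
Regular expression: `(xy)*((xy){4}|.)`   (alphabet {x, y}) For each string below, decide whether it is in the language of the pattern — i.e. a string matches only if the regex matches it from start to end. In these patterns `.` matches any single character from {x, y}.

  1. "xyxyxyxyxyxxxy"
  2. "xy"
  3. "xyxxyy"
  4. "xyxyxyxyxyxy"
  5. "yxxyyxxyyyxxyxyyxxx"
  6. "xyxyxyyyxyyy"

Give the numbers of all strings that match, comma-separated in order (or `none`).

1 → no match
2. "xy" → no match
3. "xyxxyy" → no match
4. "xyxyxyxyxyxy" → match
5 → no match
6. "xyxyxyyyxyyy" → no match

4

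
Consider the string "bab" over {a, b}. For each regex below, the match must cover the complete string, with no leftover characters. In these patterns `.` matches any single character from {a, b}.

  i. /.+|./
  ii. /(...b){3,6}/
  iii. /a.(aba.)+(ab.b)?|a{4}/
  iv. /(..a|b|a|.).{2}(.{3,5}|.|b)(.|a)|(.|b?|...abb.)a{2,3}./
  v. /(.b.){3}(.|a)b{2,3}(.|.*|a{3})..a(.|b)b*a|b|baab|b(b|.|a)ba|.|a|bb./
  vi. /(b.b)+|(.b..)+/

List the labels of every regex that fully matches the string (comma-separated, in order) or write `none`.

i, vi

i → match
ii → no match
iii → no match — must start with "a"
iv → no match
v → no match
vi → match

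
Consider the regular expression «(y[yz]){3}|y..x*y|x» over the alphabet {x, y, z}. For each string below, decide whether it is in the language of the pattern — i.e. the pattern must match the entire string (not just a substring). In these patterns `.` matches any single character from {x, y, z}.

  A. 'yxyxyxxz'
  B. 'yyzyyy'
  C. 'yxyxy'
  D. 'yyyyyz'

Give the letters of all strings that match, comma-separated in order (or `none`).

A → no match
B → no match
C → match
D → match

C, D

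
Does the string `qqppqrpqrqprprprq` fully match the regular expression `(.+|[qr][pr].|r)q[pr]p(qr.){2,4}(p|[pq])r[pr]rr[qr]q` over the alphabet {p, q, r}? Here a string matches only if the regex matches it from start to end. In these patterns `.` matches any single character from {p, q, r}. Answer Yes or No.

No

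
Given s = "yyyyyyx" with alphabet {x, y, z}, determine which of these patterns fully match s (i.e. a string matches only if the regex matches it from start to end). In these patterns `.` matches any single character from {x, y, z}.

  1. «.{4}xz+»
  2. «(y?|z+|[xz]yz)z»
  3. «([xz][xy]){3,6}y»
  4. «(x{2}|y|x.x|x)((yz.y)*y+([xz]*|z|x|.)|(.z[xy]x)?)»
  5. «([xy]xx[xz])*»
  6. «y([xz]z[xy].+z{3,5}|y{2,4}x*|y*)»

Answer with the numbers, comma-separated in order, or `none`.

4

1 → no match — must end with "z"
2 → no match — must end with "z"
3 → no match — must end with "y"
4 → match
5 → no match
6 → no match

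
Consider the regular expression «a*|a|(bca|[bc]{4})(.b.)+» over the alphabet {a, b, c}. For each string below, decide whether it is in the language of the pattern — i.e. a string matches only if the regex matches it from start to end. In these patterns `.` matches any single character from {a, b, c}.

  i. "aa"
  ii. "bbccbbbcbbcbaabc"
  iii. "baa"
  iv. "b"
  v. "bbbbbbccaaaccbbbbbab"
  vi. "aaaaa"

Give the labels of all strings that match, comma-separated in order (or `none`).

i → match
ii → match
iii → no match
iv → no match
v → no match
vi → match

i, ii, vi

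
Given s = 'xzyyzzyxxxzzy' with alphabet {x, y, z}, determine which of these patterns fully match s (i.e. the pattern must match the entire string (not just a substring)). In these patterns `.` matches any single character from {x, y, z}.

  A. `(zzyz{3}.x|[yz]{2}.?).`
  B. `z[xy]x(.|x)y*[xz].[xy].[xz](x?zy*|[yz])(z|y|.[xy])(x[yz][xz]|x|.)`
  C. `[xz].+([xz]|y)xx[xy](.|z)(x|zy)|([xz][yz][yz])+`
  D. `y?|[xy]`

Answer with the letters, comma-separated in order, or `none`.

A → no match
B → no match — must start with 'z'
C → match
D → no match

C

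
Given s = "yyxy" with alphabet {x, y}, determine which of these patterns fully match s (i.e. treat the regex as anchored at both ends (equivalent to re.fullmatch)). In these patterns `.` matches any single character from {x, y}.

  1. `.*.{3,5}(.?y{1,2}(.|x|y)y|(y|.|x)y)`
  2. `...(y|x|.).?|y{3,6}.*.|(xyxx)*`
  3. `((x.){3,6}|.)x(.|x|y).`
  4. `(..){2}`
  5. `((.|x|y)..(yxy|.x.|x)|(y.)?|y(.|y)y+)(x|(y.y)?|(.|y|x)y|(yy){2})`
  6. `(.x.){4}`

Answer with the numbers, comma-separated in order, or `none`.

2, 4, 5

1 → no match
2 → match
3 → no match
4 → match
5 → match
6 → no match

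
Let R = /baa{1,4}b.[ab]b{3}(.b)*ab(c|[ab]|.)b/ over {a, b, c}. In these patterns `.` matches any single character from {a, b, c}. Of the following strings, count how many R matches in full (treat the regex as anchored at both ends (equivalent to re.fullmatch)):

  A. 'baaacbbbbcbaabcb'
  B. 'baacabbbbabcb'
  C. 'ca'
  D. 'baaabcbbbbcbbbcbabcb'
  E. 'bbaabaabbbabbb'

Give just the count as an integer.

1

A → no match
B → no match
C → no match — must start with 'baa'
D → match
E → no match — must start with 'baa'
Total matched: 1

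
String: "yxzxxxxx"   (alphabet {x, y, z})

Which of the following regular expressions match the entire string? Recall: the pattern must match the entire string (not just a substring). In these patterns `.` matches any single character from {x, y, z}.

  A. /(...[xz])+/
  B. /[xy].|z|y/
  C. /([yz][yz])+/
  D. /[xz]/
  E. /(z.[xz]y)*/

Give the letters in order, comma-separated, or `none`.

A → match
B → no match
C → no match
D → no match
E → no match

A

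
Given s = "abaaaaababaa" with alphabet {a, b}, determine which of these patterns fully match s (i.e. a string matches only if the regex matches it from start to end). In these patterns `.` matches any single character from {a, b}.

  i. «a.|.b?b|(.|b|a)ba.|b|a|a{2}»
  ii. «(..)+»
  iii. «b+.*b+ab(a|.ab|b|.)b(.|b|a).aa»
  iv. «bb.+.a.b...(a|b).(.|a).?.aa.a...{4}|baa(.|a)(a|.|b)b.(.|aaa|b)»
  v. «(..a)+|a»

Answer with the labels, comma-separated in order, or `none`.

i → no match
ii → match
iii → no match — must start with "b"
iv → no match
v → match

ii, v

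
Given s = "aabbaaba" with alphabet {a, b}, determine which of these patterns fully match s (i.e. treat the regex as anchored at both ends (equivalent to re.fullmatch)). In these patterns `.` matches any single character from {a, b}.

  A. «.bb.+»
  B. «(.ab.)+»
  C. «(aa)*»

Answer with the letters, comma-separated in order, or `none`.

B

A → no match
B → match
C → no match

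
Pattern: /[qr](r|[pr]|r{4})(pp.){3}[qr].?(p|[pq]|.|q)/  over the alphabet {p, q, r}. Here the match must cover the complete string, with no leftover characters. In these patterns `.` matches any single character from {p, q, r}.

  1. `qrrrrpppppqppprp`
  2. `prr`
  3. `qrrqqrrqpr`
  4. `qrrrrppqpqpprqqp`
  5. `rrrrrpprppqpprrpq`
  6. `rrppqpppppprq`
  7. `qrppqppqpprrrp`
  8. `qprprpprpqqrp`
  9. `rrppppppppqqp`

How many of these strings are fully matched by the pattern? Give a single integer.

1 → match
2 → no match
3 → no match
4 → no match
5 → match
6 → match
7 → match
8 → no match
9 → match
Total matched: 5

5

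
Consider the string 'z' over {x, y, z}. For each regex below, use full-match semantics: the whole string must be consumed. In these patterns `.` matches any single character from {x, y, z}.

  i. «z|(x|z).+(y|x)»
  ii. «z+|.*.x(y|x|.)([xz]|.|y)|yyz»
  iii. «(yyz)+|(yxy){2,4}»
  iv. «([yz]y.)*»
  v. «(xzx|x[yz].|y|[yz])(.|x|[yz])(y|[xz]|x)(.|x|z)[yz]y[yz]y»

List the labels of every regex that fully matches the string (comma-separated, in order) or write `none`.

i, ii

i → match
ii → match
iii → no match
iv → no match
v → no match — must end with 'y'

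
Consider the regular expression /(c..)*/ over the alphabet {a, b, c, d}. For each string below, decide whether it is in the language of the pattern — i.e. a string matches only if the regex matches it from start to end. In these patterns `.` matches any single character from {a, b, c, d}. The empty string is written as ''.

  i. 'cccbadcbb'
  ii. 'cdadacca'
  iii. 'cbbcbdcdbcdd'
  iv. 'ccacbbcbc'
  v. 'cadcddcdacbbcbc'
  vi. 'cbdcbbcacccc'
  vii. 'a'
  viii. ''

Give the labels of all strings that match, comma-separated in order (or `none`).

i. 'cccbadcbb' → no match
ii. 'cdadacca' → no match
iii. 'cbbcbdcdbcdd' → match
iv. 'ccacbbcbc' → match
v → match
vi. 'cbdcbbcacccc' → match
vii. 'a' → no match
viii. '' → match

iii, iv, v, vi, viii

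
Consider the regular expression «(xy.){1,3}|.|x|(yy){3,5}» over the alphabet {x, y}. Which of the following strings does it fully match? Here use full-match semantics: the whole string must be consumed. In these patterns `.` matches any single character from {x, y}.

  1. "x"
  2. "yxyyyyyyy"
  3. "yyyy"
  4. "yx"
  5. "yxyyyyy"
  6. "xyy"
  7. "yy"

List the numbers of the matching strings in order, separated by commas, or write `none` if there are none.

1. "x" → match
2. "yxyyyyyyy" → no match
3. "yyyy" → no match
4. "yx" → no match
5. "yxyyyyy" → no match
6. "xyy" → match
7. "yy" → no match

1, 6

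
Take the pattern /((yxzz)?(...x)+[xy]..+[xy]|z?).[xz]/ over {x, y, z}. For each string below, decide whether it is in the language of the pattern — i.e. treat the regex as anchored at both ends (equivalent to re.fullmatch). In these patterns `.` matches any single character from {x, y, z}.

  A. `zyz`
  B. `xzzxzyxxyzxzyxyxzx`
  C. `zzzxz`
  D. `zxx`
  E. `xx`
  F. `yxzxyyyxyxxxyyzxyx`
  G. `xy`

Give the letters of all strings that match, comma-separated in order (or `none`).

A. `zyz` → match
B → match
C. `zzzxz` → no match
D. `zxx` → match
E. `xx` → match
F → match
G. `xy` → no match

A, B, D, E, F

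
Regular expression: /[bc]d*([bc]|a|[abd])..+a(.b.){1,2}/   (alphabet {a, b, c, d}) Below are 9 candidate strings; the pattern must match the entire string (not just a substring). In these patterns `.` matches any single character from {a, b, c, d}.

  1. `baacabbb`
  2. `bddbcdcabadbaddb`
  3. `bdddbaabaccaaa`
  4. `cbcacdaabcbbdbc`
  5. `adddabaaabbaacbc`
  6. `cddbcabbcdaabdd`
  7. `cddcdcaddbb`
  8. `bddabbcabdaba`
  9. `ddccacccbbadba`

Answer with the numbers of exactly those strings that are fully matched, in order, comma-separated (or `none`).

1 → match
2 → no match
3 → no match
4 → no match
5 → no match
6 → no match
7 → no match
8 → no match
9 → no match

1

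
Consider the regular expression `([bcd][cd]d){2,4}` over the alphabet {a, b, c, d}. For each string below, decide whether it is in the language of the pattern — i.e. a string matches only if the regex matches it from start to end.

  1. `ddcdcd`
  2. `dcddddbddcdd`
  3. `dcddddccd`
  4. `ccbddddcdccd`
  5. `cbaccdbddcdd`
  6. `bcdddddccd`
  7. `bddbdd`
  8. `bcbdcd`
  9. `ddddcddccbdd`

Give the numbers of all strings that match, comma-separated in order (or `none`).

1 → no match
2 → match
3 → match
4 → no match
5 → no match
6 → no match
7 → match
8 → no match
9 → no match

2, 3, 7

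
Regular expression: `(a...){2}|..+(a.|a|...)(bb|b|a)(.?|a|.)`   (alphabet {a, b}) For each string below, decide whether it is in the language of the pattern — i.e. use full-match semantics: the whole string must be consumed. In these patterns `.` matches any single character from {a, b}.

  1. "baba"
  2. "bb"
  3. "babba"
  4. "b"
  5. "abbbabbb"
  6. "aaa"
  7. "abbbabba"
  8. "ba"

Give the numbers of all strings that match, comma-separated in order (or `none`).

1 → no match
2 → no match
3 → no match
4 → no match
5 → match
6 → no match
7 → match
8 → no match

5, 7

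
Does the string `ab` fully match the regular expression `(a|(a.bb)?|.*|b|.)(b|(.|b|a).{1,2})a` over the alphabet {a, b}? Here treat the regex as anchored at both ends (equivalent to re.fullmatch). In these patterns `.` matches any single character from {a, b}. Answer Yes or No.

Every match must end with `a`, but `ab` does not.

No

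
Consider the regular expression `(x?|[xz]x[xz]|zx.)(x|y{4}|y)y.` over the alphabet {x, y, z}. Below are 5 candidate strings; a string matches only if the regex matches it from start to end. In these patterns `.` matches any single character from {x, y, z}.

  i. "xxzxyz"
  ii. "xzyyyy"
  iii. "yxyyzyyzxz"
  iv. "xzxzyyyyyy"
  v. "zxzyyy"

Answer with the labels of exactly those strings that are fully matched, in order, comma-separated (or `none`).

i. "xxzxyz" → match
ii. "xzyyyy" → no match
iii. "yxyyzyyzxz" → no match
iv. "xzxzyyyyyy" → no match
v. "zxzyyy" → match

i, v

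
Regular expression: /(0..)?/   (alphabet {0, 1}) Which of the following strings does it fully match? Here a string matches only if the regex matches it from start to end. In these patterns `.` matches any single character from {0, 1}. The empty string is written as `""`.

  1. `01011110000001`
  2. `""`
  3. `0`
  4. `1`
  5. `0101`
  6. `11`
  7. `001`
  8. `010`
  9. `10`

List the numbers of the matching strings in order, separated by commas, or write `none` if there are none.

1 → no match
2 → match
3 → no match
4 → no match
5 → no match
6 → no match
7 → match
8 → match
9 → no match

2, 7, 8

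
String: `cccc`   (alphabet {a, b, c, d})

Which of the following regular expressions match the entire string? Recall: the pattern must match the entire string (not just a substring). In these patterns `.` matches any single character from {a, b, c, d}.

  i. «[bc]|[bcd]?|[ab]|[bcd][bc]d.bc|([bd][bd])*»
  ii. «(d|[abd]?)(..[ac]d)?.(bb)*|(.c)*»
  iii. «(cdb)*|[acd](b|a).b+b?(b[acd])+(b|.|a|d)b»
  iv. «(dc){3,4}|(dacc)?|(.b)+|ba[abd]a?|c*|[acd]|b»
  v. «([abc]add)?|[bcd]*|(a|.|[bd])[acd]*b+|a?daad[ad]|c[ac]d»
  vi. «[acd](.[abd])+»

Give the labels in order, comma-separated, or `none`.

ii, iv, v

i → no match
ii → match
iii → no match
iv → match
v → match
vi → no match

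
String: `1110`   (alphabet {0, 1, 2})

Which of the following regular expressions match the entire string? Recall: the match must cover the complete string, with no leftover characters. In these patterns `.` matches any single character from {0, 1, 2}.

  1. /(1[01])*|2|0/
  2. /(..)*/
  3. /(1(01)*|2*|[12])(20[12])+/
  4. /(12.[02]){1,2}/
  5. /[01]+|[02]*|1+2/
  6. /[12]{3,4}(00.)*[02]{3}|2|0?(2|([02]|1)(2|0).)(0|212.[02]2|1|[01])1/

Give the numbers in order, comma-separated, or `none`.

1, 2, 5

1 → match
2 → match
3 → no match
4 → no match — must start with `12`
5 → match
6 → no match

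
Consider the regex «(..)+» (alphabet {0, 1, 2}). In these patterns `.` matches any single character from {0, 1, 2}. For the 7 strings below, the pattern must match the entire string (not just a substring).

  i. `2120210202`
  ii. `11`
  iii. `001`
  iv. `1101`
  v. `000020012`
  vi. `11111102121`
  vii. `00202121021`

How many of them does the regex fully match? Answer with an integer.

3

i → match
ii → match
iii → no match
iv → match
v → no match
vi → no match
vii → no match
Total matched: 3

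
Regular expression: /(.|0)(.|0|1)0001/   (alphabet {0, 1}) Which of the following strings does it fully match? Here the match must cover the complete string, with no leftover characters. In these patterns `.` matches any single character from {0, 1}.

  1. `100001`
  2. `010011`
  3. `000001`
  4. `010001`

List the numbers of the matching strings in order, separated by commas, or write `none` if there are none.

1 → match
2 → no match — must end with `0001`
3 → match
4 → match

1, 3, 4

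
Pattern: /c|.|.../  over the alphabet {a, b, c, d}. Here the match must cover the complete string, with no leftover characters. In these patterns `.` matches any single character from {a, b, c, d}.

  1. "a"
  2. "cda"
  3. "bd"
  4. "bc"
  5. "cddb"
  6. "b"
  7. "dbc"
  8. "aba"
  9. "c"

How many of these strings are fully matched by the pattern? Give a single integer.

6

1 → match
2 → match
3 → no match
4 → no match
5 → no match
6 → match
7 → match
8 → match
9 → match
Total matched: 6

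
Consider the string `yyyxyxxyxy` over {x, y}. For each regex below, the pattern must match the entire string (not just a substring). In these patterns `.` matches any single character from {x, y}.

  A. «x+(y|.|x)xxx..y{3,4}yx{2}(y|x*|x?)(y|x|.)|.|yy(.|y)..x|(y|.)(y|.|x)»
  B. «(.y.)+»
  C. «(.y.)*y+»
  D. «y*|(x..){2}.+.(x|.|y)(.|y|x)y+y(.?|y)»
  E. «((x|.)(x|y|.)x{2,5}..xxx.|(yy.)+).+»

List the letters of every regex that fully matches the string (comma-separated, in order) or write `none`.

C, E

A → no match
B → no match
C → match
D → no match
E → match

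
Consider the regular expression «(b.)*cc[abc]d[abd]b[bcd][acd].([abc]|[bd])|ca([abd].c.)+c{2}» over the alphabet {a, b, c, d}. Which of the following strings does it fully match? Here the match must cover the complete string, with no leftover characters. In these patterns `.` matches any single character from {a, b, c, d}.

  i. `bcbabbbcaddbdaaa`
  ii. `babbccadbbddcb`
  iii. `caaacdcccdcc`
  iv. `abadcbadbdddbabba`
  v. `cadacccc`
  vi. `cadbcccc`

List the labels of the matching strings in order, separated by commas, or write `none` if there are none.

ii, v, vi

i → no match
ii → match
iii → no match
iv → no match
v → match
vi → match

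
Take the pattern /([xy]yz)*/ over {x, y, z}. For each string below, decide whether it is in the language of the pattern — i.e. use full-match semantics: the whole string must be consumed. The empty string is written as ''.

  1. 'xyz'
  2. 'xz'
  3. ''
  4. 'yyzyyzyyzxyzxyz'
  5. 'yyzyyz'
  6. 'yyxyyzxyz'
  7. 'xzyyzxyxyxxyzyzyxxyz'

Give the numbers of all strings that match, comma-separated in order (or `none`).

1. 'xyz' → match
2. 'xz' → no match
3. '' → match
4 → match
5. 'yyzyyz' → match
6. 'yyxyyzxyz' → no match
7 → no match

1, 3, 4, 5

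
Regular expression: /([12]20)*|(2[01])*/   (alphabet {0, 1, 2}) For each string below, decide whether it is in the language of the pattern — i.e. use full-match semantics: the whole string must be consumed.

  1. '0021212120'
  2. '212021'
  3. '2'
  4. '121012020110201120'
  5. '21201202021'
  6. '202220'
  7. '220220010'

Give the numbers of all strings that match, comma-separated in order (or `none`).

2

1 → no match
2 → match
3 → no match
4 → no match
5 → no match
6 → no match
7 → no match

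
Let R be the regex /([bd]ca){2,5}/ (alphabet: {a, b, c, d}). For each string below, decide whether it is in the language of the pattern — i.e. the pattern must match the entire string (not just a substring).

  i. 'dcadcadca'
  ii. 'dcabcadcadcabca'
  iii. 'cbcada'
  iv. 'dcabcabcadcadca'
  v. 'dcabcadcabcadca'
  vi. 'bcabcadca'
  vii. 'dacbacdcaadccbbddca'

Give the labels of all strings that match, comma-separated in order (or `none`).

i, ii, iv, v, vi

i. 'dcadcadca' → match
ii → match
iii. 'cbcada' → no match — must end with 'ca'
iv → match
v → match
vi. 'bcabcadca' → match
vii → no match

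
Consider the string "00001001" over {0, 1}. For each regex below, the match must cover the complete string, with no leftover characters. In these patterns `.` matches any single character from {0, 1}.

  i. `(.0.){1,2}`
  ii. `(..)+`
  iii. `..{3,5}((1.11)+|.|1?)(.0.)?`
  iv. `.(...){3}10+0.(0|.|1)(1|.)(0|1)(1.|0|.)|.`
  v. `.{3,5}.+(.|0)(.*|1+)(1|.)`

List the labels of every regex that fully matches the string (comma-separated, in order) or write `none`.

i → no match
ii → match
iii → match
iv → no match
v → match

ii, iii, v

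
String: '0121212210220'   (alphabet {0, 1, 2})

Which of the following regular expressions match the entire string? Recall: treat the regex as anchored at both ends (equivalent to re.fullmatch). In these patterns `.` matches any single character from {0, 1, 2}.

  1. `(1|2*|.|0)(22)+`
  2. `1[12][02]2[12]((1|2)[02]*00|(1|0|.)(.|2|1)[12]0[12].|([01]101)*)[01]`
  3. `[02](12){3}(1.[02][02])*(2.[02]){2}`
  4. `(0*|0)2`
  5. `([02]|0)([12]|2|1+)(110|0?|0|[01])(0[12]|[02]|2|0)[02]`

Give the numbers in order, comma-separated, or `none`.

3

1 → no match — must end with '22'
2 → no match — must start with '1'
3 → match
4 → no match — must end with '2'
5 → no match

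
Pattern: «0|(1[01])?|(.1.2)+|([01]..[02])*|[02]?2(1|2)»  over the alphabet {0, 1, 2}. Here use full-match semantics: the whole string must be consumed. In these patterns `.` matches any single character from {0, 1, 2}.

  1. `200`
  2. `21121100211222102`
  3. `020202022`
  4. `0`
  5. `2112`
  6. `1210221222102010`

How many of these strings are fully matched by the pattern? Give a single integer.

2

1 → no match
2 → no match
3 → no match
4 → match
5 → match
6 → no match
Total matched: 2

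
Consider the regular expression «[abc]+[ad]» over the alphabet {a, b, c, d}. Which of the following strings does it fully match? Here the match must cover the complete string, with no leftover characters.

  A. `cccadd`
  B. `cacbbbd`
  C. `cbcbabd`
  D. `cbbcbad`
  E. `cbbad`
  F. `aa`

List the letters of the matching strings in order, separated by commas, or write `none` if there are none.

B, C, D, E, F

A → no match
B → match
C → match
D → match
E → match
F → match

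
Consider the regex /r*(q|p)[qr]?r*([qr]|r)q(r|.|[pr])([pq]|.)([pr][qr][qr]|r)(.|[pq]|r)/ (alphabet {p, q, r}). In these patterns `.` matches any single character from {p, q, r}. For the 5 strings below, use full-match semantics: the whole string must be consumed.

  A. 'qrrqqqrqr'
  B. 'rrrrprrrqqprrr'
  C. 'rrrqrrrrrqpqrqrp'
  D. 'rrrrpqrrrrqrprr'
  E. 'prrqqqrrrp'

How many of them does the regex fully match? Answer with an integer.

4

A → no match
B → match
C → match
D → match
E → match
Total matched: 4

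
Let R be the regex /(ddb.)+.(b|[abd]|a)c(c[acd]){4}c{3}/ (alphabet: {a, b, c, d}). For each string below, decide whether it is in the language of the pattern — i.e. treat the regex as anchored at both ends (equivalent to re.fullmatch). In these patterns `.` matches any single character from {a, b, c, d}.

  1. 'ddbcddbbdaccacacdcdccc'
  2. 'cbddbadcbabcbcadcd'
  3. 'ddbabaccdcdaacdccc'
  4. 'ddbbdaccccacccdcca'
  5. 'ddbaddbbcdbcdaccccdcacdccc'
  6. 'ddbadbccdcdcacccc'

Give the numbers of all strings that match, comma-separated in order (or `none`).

1 → match
2 → no match — must start with 'ddb'
3 → no match
4 → no match — must end with 'c'
5 → no match
6 → no match

1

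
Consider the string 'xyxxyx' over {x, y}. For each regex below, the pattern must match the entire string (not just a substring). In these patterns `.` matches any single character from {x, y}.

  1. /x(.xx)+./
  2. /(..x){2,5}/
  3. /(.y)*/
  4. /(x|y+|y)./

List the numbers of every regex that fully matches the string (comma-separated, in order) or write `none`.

1 → no match
2 → match
3 → no match
4 → no match

2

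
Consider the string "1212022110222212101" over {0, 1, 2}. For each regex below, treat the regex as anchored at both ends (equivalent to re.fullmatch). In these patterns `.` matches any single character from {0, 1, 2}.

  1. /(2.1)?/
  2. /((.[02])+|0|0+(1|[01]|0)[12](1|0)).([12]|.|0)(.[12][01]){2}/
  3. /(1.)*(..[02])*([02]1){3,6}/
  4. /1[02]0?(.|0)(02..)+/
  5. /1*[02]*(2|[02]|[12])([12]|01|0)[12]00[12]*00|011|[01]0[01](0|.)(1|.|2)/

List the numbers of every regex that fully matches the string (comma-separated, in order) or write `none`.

3

1 → no match
2 → no match
3 → match
4 → no match
5 → no match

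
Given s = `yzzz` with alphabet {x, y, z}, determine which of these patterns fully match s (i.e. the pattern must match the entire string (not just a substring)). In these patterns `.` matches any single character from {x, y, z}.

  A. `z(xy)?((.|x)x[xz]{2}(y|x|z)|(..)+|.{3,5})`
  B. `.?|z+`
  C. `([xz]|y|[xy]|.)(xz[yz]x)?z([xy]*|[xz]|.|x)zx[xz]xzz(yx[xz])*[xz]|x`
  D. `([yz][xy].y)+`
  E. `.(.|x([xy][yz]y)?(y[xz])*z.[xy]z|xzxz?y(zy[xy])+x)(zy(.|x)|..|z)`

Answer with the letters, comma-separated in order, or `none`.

E

A → no match — must start with `z`
B → no match
C → no match
D → no match — must end with `y`
E → match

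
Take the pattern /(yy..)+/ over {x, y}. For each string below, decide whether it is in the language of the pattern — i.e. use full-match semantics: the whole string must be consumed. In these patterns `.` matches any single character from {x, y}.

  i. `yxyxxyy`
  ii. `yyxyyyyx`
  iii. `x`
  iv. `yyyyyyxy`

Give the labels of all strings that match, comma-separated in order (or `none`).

i. `yxyxxyy` → no match — must start with `yy`
ii. `yyxyyyyx` → match
iii. `x` → no match — must start with `yy`
iv. `yyyyyyxy` → match

ii, iv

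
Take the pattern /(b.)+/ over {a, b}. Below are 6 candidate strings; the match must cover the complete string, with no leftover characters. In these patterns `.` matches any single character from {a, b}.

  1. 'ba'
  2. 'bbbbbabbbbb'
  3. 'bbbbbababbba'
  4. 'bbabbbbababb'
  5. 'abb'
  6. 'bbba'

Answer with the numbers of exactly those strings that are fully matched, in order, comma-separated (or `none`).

1 → match
2 → no match
3 → match
4 → no match
5 → no match — must start with 'b'
6 → match

1, 3, 6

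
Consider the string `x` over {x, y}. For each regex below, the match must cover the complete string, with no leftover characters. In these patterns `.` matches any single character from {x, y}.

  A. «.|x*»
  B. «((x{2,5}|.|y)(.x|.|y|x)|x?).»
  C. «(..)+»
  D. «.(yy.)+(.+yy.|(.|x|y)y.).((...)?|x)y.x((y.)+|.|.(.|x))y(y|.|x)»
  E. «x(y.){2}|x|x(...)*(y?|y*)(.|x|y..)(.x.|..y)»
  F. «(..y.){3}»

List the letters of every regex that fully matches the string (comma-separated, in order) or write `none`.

A, B, E

A → match
B → match
C → no match
D → no match
E → match
F → no match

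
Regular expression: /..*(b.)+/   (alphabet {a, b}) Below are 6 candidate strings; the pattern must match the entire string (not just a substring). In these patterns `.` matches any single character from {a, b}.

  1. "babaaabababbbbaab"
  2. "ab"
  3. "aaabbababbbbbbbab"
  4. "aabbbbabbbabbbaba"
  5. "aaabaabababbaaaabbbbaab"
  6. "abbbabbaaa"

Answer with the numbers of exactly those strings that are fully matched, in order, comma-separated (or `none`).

4

1 → no match
2 → no match
3 → no match
4 → match
5 → no match
6 → no match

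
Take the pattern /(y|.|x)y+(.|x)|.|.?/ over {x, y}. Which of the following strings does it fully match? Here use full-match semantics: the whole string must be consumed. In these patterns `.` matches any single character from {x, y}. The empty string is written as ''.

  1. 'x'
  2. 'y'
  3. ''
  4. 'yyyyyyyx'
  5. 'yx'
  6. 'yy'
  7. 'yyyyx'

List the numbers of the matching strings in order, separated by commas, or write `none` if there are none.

1, 2, 3, 4, 7

1 → match
2 → match
3 → match
4 → match
5 → no match
6 → no match
7 → match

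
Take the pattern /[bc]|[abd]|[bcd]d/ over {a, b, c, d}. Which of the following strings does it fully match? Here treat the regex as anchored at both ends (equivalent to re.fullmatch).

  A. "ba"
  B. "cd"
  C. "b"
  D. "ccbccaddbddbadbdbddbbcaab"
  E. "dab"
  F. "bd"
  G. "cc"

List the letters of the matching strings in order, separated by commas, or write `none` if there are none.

B, C, F

A → no match
B → match
C → match
D → no match
E → no match
F → match
G → no match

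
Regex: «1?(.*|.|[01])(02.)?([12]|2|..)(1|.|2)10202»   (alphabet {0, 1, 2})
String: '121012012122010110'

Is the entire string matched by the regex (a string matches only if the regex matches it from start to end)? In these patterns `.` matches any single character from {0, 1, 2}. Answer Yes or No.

No

Every match must end with '10202', but '121012012122010110' does not.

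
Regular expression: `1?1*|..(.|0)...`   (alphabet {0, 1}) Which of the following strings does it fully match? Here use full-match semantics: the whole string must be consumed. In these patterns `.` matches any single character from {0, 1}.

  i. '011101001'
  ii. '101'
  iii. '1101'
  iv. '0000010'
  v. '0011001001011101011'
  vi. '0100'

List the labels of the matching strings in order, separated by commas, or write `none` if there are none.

i → no match
ii → no match
iii → no match
iv → no match
v → no match
vi → no match

none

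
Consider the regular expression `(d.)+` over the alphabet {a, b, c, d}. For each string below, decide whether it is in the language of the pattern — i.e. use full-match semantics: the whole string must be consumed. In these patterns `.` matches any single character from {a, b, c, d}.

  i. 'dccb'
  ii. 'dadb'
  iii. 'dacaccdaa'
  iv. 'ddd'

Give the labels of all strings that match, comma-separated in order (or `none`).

ii

i → no match
ii → match
iii → no match
iv → no match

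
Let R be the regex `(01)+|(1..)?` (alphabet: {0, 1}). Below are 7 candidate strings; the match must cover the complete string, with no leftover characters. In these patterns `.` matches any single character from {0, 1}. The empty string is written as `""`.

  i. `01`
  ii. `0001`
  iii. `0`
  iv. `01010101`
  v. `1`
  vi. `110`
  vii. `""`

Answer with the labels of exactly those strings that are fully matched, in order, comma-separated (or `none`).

i → match
ii → no match
iii → no match
iv → match
v → no match
vi → match
vii → match

i, iv, vi, vii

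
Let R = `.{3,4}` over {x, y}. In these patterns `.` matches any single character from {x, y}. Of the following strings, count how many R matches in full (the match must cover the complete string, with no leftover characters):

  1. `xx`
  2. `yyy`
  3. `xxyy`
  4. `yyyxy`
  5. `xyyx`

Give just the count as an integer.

1 → no match
2 → match
3 → match
4 → no match
5 → match
Total matched: 3

3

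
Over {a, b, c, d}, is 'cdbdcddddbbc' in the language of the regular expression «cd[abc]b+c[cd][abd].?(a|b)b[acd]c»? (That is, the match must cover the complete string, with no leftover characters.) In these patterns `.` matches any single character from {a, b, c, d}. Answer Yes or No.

No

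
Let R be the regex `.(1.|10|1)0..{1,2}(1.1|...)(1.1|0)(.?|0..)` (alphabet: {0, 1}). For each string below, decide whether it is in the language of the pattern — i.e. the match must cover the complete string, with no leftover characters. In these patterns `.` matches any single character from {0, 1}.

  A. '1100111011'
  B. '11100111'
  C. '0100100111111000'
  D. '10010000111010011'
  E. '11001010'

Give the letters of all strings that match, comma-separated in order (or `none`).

A → no match
B → no match
C → match
D → no match
E → no match

C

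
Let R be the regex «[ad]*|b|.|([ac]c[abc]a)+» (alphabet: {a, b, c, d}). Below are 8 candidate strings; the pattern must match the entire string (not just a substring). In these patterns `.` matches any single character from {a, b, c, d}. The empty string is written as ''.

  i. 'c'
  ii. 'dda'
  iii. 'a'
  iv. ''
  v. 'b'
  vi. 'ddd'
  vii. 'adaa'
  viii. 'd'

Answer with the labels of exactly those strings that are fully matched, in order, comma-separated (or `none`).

i → match
ii → match
iii → match
iv → match
v → match
vi → match
vii → match
viii → match

i, ii, iii, iv, v, vi, vii, viii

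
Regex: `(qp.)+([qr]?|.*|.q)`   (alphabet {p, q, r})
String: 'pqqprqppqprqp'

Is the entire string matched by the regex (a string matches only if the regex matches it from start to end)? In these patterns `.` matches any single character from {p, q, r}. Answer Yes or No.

Every match must start with 'qp', but 'pqqprqppqprqp' does not.

No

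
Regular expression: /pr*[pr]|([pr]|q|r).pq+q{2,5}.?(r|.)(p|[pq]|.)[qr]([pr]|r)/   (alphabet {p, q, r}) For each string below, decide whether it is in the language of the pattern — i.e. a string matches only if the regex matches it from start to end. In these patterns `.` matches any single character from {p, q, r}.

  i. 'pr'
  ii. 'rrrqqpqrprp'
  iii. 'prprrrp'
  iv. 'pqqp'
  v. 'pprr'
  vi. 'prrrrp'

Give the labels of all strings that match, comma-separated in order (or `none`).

i, vi

i → match
ii → no match
iii → no match
iv → no match
v → no match
vi → match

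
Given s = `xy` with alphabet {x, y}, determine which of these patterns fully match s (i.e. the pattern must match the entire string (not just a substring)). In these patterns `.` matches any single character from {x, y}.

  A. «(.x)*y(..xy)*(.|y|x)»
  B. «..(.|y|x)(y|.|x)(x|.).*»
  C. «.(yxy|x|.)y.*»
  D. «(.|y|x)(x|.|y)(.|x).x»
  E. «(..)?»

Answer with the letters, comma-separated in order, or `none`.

A → no match
B → no match
C → no match
D → no match — must end with `x`
E → match

E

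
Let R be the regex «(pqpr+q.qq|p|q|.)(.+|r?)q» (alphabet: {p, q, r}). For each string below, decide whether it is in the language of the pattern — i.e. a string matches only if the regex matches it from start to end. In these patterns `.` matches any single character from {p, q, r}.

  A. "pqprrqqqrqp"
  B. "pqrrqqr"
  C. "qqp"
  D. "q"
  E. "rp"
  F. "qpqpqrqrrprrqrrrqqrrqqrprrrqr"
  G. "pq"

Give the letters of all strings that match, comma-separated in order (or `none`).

A → no match — must end with "q"
B → no match — must end with "q"
C → no match — must end with "q"
D → no match
E → no match — must end with "q"
F → no match — must end with "q"
G → match

G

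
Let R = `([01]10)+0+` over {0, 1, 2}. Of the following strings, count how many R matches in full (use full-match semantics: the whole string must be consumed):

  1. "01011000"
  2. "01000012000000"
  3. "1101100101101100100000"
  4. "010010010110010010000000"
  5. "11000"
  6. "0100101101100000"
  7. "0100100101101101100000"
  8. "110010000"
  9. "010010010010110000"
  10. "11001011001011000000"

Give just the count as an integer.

1 → match
2 → no match
3 → match
4 → match
5 → match
6 → match
7 → match
8 → match
9 → match
10 → match
Total matched: 9

9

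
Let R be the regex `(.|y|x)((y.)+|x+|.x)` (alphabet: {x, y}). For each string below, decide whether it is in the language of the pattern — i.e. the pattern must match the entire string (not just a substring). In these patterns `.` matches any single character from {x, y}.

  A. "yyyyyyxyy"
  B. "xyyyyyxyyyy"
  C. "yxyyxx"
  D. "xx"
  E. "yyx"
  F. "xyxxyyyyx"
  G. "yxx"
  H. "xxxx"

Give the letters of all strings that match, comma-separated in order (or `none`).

A → match
B → match
C → no match
D → match
E → match
F → no match
G → match
H → match

A, B, D, E, G, H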